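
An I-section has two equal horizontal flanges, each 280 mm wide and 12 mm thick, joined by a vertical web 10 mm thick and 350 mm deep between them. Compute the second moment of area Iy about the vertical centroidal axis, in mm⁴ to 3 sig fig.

Iy ≈ 4.39 × 10⁷ mm⁴

Split into non-overlapping primitives; take the origin at the lower-left of the bounding box.
Bottom flange: 280 × 12, A = 3 360 mm², x = 140 mm, Ī = 21 952 000 mm⁴.
Web: 10 × 350, A = 3 500 mm², x = 140 mm, Ī = 29 167 mm⁴.
Top flange: 280 × 12, A = 3 360 mm², x = 140 mm, Ī = 21 952 000 mm⁴.
By symmetry the centroid is at mid-width, x̄ = 140 mm.
All pieces are centred on the vertical centroidal axis, so I = ΣĪ = 43 933 167 mm⁴.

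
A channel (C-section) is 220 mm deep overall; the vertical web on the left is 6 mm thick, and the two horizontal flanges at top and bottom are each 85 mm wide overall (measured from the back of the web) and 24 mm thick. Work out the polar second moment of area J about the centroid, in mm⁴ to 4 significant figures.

J ≈ 4.567 × 10⁷ mm⁴

Break the section into simple shapes (no overlaps), measuring from the bottom-left corner of the bounding box.
Web: 6 × 220, A = 1 320 mm², y = 110 mm, Ī = 5 324 000 mm⁴.
Top flange (beyond web): 79 × 24, A = 1 896 mm², y = 208 mm, Ī = 91 008 mm⁴.
Bottom flange (beyond web): 79 × 24, A = 1 896 mm², y = 12 mm, Ī = 91 008 mm⁴.
By symmetry the centroid is at mid-height, ȳ = 110 mm.
Transfer each piece to the centroidal x-axis using Ī + A·d² with d = y − 110:
  web: d = 0 mm → contributes +5 324 000 mm⁴
  top flange (beyond web): d = 98 mm → contributes +18 300 192 mm⁴
  bottom flange (beyond web): d = -98 mm → contributes +18 300 192 mm⁴
Total I = 41 924 384 mm⁴.
For the y-axis: x̄ = 34.5258 mm.
Repeating about the centroidal y-axis gives I_y = 3 744 715 mm⁴.
Polar second moment: J = I_x + I_y = 45 669 099 mm⁴.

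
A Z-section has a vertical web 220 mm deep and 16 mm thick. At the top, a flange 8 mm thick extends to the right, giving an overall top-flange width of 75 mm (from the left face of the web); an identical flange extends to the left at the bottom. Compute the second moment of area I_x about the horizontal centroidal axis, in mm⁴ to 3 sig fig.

Split into non-overlapping primitives; take the origin at the lower-left of the bounding box.
Web: 16 × 220, A = 3 520 mm², y = 110 mm, Ī = 14 197 333 mm⁴.
Top flange (beyond web): 59 × 8, A = 472 mm², y = 216 mm, Ī = 2517.3 mm⁴.
Bottom flange (beyond web): 59 × 8, A = 472 mm², y = 4 mm, Ī = 2517.3 mm⁴.
Centroid: ȳ = ΣA·y / ΣA = 110 mm.
Transfer each piece to the horizontal centroidal axis using Ī + A·d² with d = y − 110:
  web: d = 0 mm → contributes +14 197 333 mm⁴
  top flange (beyond web): d = 106 mm → contributes +5 305 909 mm⁴
  bottom flange (beyond web): d = -106 mm → contributes +5 305 909 mm⁴
Total I = 24 809 152 mm⁴.

I_x ≈ 2.48 × 10⁷ mm⁴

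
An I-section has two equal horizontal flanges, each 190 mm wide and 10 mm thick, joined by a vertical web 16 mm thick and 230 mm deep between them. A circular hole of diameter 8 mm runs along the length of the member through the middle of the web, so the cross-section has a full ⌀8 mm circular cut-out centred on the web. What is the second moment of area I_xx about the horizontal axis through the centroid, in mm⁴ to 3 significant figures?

I_xx ≈ 7.10 × 10⁷ mm⁴

Decompose the section into non-overlapping parts with the origin at the bottom-left of its bounding rectangle.
Bottom flange: 190 × 10, A = 1 900 mm², y = 5 mm, Ī = 15 833 mm⁴.
Web: 16 × 230, A = 3 680 mm², y = 125 mm, Ī = 16 222 667 mm⁴.
Top flange: 190 × 10, A = 1 900 mm², y = 245 mm, Ī = 15 833 mm⁴.
Hole (subtracted): ⌀8, A = 50.265 mm², y = 125 mm, Ī = 201.06 mm⁴.
By symmetry the centroid is at mid-height, ȳ = 125 mm.
Transfer each piece to the horizontal axis through the centroid using Ī + A·d² with d = y − 125:
  bottom flange: d = -120 mm → contributes +27 375 833 mm⁴
  web: d = 0 mm → contributes +16 222 667 mm⁴
  top flange: d = 120 mm → contributes +27 375 833 mm⁴
  hole: d = 0 mm → contributes −201.06 mm⁴
Total I = 70 974 132 mm⁴.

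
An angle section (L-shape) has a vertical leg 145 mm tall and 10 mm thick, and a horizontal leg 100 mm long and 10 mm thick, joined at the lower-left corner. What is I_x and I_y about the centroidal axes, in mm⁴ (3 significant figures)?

I_x ≈ 5.08 × 10⁶ mm⁴, I_y ≈ 2.01 × 10⁶ mm⁴

Treat the section as a set of non-overlapping primitives; coordinates are from the bounding-box lower-left.
Vertical leg: 10 × 145, A = 1 450 mm², y = 72.5 mm, Ī = 2 540 521 mm⁴.
Horizontal leg (remainder): 90 × 10, A = 900 mm², y = 5 mm, Ī = 7 500 mm⁴.
Centroid: ȳ = ΣA·y / ΣA = 46.649 mm.
Transfer each piece to the centroidal x-axis using Ī + A·d² with d = y − 46.649:
  vertical leg: d = 25.851 mm → contributes +3 509 523 mm⁴
  horizontal leg (remainder): d = -41.649 mm → contributes +1 568 670 mm⁴
Total I = 5 078 194 mm⁴.
For the y-axis: x̄ = 24.149 mm.
Repeating about the centroidal y-axis gives I_y = 2 007 881 mm⁴.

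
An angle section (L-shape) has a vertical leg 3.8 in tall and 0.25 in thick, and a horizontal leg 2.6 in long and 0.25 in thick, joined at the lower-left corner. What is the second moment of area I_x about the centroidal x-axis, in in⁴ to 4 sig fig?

I_x ≈ 2.290 in⁴

Decompose the section into non-overlapping parts with the origin at the bottom-left of its bounding rectangle.
Vertical leg: 0.25 × 3.8, A = 0.95 in², y = 1.9 in, Ī = 1.14317 in⁴.
Horizontal leg (remainder): 2.35 × 0.25, A = 0.5875 in², y = 0.125 in, Ī = 0.0030599 in⁴.
Centroid: ȳ = ΣA·y / ΣA = 1.22175 in.
Transfer each piece to the centroidal x-axis using Ī + A·d² with d = y − 1.22175:
  vertical leg: d = 0.678252 in → contributes +1.58019 in⁴
  horizontal leg (remainder): d = -1.09675 in → contributes +0.709738 in⁴
Total I = 2.28993 in⁴.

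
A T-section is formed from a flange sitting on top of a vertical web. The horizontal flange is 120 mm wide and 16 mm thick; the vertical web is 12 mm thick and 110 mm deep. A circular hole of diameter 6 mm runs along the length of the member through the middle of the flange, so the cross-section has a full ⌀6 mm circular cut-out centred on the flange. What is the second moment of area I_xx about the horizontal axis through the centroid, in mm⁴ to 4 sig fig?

I_xx ≈ 4.458 × 10⁶ mm⁴

Treat the section as a set of non-overlapping primitives; coordinates are from the bounding-box lower-left.
Flange: 120 × 16, A = 1 920 mm², y = 118 mm, Ī = 40 960 mm⁴.
Web: 12 × 110, A = 1 320 mm², y = 55 mm, Ī = 1 331 000 mm⁴.
Hole (subtracted): ⌀6, A = 28.2743 mm², y = 118 mm, Ī = 63.6173 mm⁴.
Centroid: ȳ = ΣA·y / ΣA = 92.1074 mm.
Transfer each piece to the horizontal axis through the centroid using Ī + A·d² with d = y − 92.1074:
  flange: d = 25.8926 mm → contributes +1 328 182 mm⁴
  web: d = -37.1074 mm → contributes +3 148 584 mm⁴
  hole: d = 25.8926 mm → contributes −19019.5 mm⁴
Total I = 4 457 746 mm⁴.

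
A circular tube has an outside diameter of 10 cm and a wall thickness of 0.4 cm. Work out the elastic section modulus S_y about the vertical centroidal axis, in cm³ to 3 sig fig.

S_y ≈ 27.8 cm³

Split into non-overlapping primitives; take the origin at the lower-left of the bounding box.
Outer circle: ⌀10, A = 78.54 cm², x = 5 cm, Ī = 490.87 cm⁴.
Bore (subtracted): ⌀9.2, A = 66.476 cm², x = 5 cm, Ī = 351.66 cm⁴.
By symmetry the centroid is at mid-width, x̄ = 5 cm.
All pieces are centred on the vertical centroidal axis, so I = ΣĪ (holes subtracted) = 139.22 cm⁴.
Extreme fibre distance c = 5 cm; S = I/c = 27.843 cm³.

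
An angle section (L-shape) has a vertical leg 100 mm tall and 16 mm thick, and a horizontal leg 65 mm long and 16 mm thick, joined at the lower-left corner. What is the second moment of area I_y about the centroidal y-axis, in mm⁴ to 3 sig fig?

Decompose the section into non-overlapping parts with the origin at the bottom-left of its bounding rectangle.
Vertical leg: 16 × 100, A = 1 600 mm², x = 8 mm, Ī = 34 133 mm⁴.
Horizontal leg (remainder): 49 × 16, A = 784 mm², x = 40.5 mm, Ī = 156 865 mm⁴.
Centroid: x̄ = ΣA·x / ΣA = 18.688 mm.
Transfer each piece to the centroidal y-axis using Ī + A·d² with d = x − 18.688:
  vertical leg: d = -10.688 mm → contributes +216 904 mm⁴
  horizontal leg (remainder): d = 21.812 mm → contributes +529 867 mm⁴
Total I = 746 770 mm⁴.

I_y ≈ 7.47 × 10⁵ mm⁴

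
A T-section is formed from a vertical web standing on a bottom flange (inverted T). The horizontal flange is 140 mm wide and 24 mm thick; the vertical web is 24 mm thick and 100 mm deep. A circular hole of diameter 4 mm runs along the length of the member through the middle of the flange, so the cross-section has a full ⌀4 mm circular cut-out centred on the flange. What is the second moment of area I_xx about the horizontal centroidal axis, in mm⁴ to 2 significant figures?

I_xx ≈ 7.5 × 10⁶ mm⁴

Treat the section as a set of non-overlapping primitives; coordinates are from the bounding-box lower-left.
Flange: 140 × 24, A = 3 360 mm², y = 12 mm, Ī = 161 280 mm⁴.
Web: 24 × 100, A = 2 400 mm², y = 74 mm, Ī = 2 000 000 mm⁴.
Hole (subtracted): ⌀4, A = 12.57 mm², y = 12 mm, Ī = 12.57 mm⁴.
Centroid: ȳ = ΣA·y / ΣA = 37.89 mm.
Transfer each piece to the horizontal centroidal axis using Ī + A·d² with d = y − 37.89:
  flange: d = -25.89 mm → contributes +2 413 429 mm⁴
  web: d = 36.11 mm → contributes +5 129 469 mm⁴
  hole: d = -25.89 mm → contributes −8 436 mm⁴
Total I = 7 534 463 mm⁴.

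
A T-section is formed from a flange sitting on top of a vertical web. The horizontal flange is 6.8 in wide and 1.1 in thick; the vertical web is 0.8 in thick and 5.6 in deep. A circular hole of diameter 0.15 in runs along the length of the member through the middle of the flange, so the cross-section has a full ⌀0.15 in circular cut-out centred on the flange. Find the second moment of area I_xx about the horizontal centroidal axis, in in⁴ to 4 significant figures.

Treat the section as a set of non-overlapping primitives; coordinates are from the bounding-box lower-left.
Flange: 6.8 × 1.1, A = 7.48 in², y = 6.15 in, Ī = 0.754233 in⁴.
Web: 0.8 × 5.6, A = 4.48 in², y = 2.8 in, Ī = 11.7077 in⁴.
Hole (subtracted): ⌀0.15, A = 0.0176715 in², y = 6.15 in, Ī = 0.0000248505 in⁴.
Centroid: ȳ = ΣA·y / ΣA = 4.89329 in.
Transfer each piece to the horizontal centroidal axis using Ī + A·d² with d = y − 4.89329:
  flange: d = 1.25671 in → contributes +12.5675 in⁴
  web: d = -2.09329 in → contributes +31.3385 in⁴
  hole: d = 1.25671 in → contributes −0.0279336 in⁴
Total I = 43.8781 in⁴.

I_xx ≈ 43.88 in⁴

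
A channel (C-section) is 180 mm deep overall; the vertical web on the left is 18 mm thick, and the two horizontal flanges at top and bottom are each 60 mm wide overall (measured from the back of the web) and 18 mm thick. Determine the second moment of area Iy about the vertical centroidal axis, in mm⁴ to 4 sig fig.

Iy ≈ 1.238 × 10⁶ mm⁴

Decompose the section into non-overlapping parts with the origin at the bottom-left of its bounding rectangle.
Web: 18 × 180, A = 3 240 mm², x = 9 mm, Ī = 87 480 mm⁴.
Top flange (beyond web): 42 × 18, A = 756 mm², x = 39 mm, Ī = 111 132 mm⁴.
Bottom flange (beyond web): 42 × 18, A = 756 mm², x = 39 mm, Ī = 111 132 mm⁴.
Centroid: x̄ = ΣA·x / ΣA = 18.5455 mm.
Transfer each piece to the vertical centroidal axis using Ī + A·d² with d = x − 18.5455:
  web: d = -9.54545 mm → contributes +382 695 mm⁴
  top flange (beyond web): d = 20.4545 mm → contributes +427 434 mm⁴
  bottom flange (beyond web): d = 20.4545 mm → contributes +427 434 mm⁴
Total I = 1 237 562 mm⁴.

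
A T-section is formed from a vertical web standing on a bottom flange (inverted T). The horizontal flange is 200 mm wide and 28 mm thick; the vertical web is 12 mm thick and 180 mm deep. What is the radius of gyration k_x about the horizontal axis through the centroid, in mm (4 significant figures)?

Split into non-overlapping primitives; take the origin at the lower-left of the bounding box.
Flange: 200 × 28, A = 5 600 mm², y = 14 mm, Ī = 365 867 mm⁴.
Web: 12 × 180, A = 2 160 mm², y = 118 mm, Ī = 5 832 000 mm⁴.
Centroid: ȳ = ΣA·y / ΣA = 42.9485 mm.
Transfer each piece to the horizontal axis through the centroid using Ī + A·d² with d = y − 42.9485:
  flange: d = -28.9485 mm → contributes +5 058 739 mm⁴
  web: d = 75.0515 mm → contributes +17 998 707 mm⁴
Total I = 23 057 446 mm⁴.
Radius of gyration: k = √(I/A) = √(23 057 446 / 7 760) = 54.5098 mm.

k_x ≈ 54.51 mm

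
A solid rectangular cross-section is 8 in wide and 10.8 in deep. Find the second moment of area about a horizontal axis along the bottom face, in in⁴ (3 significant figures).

I_base ≈ 3360 in⁴

The section: 8 × 10.8, A = 86.4 in², y = 5.4 in, Ī = 839.81 in⁴.
Transfer it to the base of the section using Ī + A·d² with d = y − 0:
  the section: d = 5.4 in → contributes +3359.2 in⁴
Total I = 3359.2 in⁴.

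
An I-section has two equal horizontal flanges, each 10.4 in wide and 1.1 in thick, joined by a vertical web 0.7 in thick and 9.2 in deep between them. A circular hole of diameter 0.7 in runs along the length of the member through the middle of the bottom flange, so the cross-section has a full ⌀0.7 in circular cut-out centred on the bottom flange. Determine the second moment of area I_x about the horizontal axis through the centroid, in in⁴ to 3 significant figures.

I_x ≈ 644 in⁴

Decompose the section into non-overlapping parts with the origin at the bottom-left of its bounding rectangle.
Bottom flange: 10.4 × 1.1, A = 11.44 in², y = 0.55 in, Ī = 1.1535 in⁴.
Web: 0.7 × 9.2, A = 6.44 in², y = 5.7 in, Ī = 45.423 in⁴.
Top flange: 10.4 × 1.1, A = 11.44 in², y = 10.85 in, Ī = 1.1535 in⁴.
Hole (subtracted): ⌀0.7, A = 0.38485 in², y = 0.55 in, Ī = 0.011786 in⁴.
Centroid: ȳ = ΣA·y / ΣA = 5.7685 in.
Transfer each piece to the horizontal axis through the centroid using Ī + A·d² with d = y − 5.7685:
  bottom flange: d = -5.2185 in → contributes +312.7 in⁴
  web: d = -0.068496 in → contributes +45.454 in⁴
  top flange: d = 5.0815 in → contributes +296.55 in⁴
  hole: d = -5.2185 in → contributes −10.492 in⁴
Total I = 644.21 in⁴.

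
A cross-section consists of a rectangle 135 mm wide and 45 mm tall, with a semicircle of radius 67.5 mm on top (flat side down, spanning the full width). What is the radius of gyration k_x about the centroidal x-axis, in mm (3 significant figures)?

k_x ≈ 30.0 mm

Decompose the section into non-overlapping parts with the origin at the bottom-left of its bounding rectangle.
Rectangular body: 135 × 45, A = 6 075 mm², y = 22.5 mm, Ī = 1 025 156 mm⁴.
Semicircular cap: semicircle r = 67.5, A = 7156.9 mm², y = 73.648 mm, Ī = 2 278 490 mm⁴.
Centroid: ȳ = ΣA·y / ΣA = 50.165 mm.
Transfer each piece to the centroidal x-axis using Ī + A·d² with d = y − 50.165:
  rectangular body: d = -27.665 mm → contributes +5 674 691 mm⁴
  semicircular cap: d = 23.483 mm → contributes +6 225 138 mm⁴
Total I = 11 899 828 mm⁴.
Radius of gyration: k = √(I/A) = √(11 899 828 / 13 232) = 29.989 mm.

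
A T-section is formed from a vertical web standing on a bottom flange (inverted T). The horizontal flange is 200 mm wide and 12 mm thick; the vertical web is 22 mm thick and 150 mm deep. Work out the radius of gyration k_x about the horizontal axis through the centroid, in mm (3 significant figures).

k_x ≈ 51.9 mm

Treat the section as a set of non-overlapping primitives; coordinates are from the bounding-box lower-left.
Flange: 200 × 12, A = 2 400 mm², y = 6 mm, Ī = 28 800 mm⁴.
Web: 22 × 150, A = 3 300 mm², y = 87 mm, Ī = 6 187 500 mm⁴.
Centroid: ȳ = ΣA·y / ΣA = 52.895 mm.
Transfer each piece to the horizontal axis through the centroid using Ī + A·d² with d = y − 52.895:
  flange: d = -46.895 mm → contributes +5 306 679 mm⁴
  web: d = 34.105 mm → contributes +10 025 958 mm⁴
Total I = 15 332 637 mm⁴.
Radius of gyration: k = √(I/A) = √(15 332 637 / 5 700) = 51.865 mm.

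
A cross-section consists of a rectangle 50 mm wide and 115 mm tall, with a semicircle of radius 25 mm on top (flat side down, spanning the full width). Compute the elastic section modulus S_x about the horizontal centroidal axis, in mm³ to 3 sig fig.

S_x ≈ 1.42 × 10⁵ mm³

Treat the section as a set of non-overlapping primitives; coordinates are from the bounding-box lower-left.
Rectangular body: 50 × 115, A = 5 750 mm², y = 57.5 mm, Ī = 6 336 979 mm⁴.
Semicircular cap: semicircle r = 25, A = 981.75 mm², y = 125.61 mm, Ī = 42 874 mm⁴.
Centroid: ȳ = ΣA·y / ΣA = 67.433 mm.
Transfer each piece to the horizontal centroidal axis using Ī + A·d² with d = y − 67.433:
  rectangular body: d = -9.9331 mm → contributes +6 904 312 mm⁴
  semicircular cap: d = 58.177 mm → contributes +3 365 687 mm⁴
Total I = 10 269 999 mm⁴.
Extreme fibre distance c = 72.567 mm; S = I/c = 141 525 mm³.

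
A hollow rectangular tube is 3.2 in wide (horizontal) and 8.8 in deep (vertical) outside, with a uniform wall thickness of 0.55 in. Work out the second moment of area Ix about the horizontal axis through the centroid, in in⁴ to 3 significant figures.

Decompose the section into non-overlapping parts with the origin at the bottom-left of its bounding rectangle.
Outer rectangle: 3.2 × 8.8, A = 28.16 in², y = 4.4 in, Ī = 181.73 in⁴.
Inner void (subtracted): 2.1 × 7.7, A = 16.17 in², y = 4.4 in, Ī = 79.893 in⁴.
By symmetry the centroid is at mid-height, ȳ = 4.4 in.
All pieces are centred on the horizontal axis through the centroid, so I = ΣĪ (holes subtracted) = 101.83 in⁴.

Ix ≈ 102 in⁴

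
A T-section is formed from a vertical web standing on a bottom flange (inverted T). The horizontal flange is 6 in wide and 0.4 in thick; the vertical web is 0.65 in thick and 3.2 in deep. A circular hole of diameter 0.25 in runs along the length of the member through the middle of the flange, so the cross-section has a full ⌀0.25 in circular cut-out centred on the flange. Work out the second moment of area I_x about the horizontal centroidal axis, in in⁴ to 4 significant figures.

Decompose the section into non-overlapping parts with the origin at the bottom-left of its bounding rectangle.
Flange: 6 × 0.4, A = 2.4 in², y = 0.2 in, Ī = 0.032 in⁴.
Web: 0.65 × 3.2, A = 2.08 in², y = 2 in, Ī = 1.77493 in⁴.
Hole (subtracted): ⌀0.25, A = 0.0490874 in², y = 0.2 in, Ī = 0.000191748 in⁴.
Centroid: ȳ = ΣA·y / ΣA = 1.04497 in.
Transfer each piece to the horizontal centroidal axis using Ī + A·d² with d = y − 1.04497:
  flange: d = -0.844973 in → contributes +1.74555 in⁴
  web: d = 0.955027 in → contributes +3.67205 in⁴
  hole: d = -0.844973 in → contributes −0.0352391 in⁴
Total I = 5.38236 in⁴.

I_x ≈ 5.382 in⁴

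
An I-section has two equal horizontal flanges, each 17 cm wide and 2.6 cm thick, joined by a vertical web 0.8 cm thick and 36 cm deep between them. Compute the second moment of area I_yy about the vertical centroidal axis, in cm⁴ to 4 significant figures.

I_yy ≈ 2131 cm⁴

Split into non-overlapping primitives; take the origin at the lower-left of the bounding box.
Bottom flange: 17 × 2.6, A = 44.2 cm², x = 8.5 cm, Ī = 1064.48 cm⁴.
Web: 0.8 × 36, A = 28.8 cm², x = 8.5 cm, Ī = 1.536 cm⁴.
Top flange: 17 × 2.6, A = 44.2 cm², x = 8.5 cm, Ī = 1064.48 cm⁴.
By symmetry the centroid is at mid-width, x̄ = 8.5 cm.
All pieces are centred on the vertical centroidal axis, so I = ΣĪ = 2130.5 cm⁴.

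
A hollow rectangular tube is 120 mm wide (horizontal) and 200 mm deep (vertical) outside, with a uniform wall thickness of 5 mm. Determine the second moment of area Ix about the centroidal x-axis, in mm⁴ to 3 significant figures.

Ix ≈ 1.71 × 10⁷ mm⁴

Treat the section as a set of non-overlapping primitives; coordinates are from the bounding-box lower-left.
Outer rectangle: 120 × 200, A = 24 000 mm², y = 100 mm, Ī = 80 000 000 mm⁴.
Inner void (subtracted): 110 × 190, A = 20 900 mm², y = 100 mm, Ī = 62 874 167 mm⁴.
By symmetry the centroid is at mid-height, ȳ = 100 mm.
All pieces are centred on the centroidal x-axis, so I = ΣĪ (holes subtracted) = 17 125 833 mm⁴.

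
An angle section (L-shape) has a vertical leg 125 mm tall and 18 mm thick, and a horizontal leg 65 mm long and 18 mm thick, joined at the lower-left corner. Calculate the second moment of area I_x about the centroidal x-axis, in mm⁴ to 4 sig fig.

Break the section into simple shapes (no overlaps), measuring from the bottom-left corner of the bounding box.
Vertical leg: 18 × 125, A = 2 250 mm², y = 62.5 mm, Ī = 2 929 688 mm⁴.
Horizontal leg (remainder): 47 × 18, A = 846 mm², y = 9 mm, Ī = 22 842 mm⁴.
Centroid: ȳ = ΣA·y / ΣA = 47.8808 mm.
Transfer each piece to the centroidal x-axis using Ī + A·d² with d = y − 47.8808:
  vertical leg: d = 14.6192 mm → contributes +3 410 559 mm⁴
  horizontal leg (remainder): d = -38.8808 mm → contributes +1 301 755 mm⁴
Total I = 4 712 314 mm⁴.

I_x ≈ 4.712 × 10⁶ mm⁴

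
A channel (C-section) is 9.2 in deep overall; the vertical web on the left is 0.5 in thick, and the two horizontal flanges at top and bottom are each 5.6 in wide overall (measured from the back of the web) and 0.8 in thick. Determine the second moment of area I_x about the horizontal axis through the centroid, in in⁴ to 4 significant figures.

Split into non-overlapping primitives; take the origin at the lower-left of the bounding box.
Web: 0.5 × 9.2, A = 4.6 in², y = 4.6 in, Ī = 32.4453 in⁴.
Top flange (beyond web): 5.1 × 0.8, A = 4.08 in², y = 8.8 in, Ī = 0.2176 in⁴.
Bottom flange (beyond web): 5.1 × 0.8, A = 4.08 in², y = 0.4 in, Ī = 0.2176 in⁴.
By symmetry the centroid is at mid-height, ȳ = 4.6 in.
Transfer each piece to the horizontal axis through the centroid using Ī + A·d² with d = y − 4.6:
  web: d = 0 in → contributes +32.4453 in⁴
  top flange (beyond web): d = 4.2 in → contributes +72.1888 in⁴
  bottom flange (beyond web): d = -4.2 in → contributes +72.1888 in⁴
Total I = 176.823 in⁴.

I_x ≈ 176.8 in⁴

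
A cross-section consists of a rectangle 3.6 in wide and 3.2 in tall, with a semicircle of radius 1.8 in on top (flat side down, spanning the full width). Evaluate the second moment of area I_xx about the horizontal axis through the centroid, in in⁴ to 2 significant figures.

I_xx ≈ 31 in⁴

Break the section into simple shapes (no overlaps), measuring from the bottom-left corner of the bounding box.
Rectangular body: 3.6 × 3.2, A = 11.52 in², y = 1.6 in, Ī = 9.83 in⁴.
Semicircular cap: semicircle r = 1.8, A = 5.089 in², y = 3.964 in, Ī = 1.152 in⁴.
Centroid: ȳ = ΣA·y / ΣA = 2.324 in.
Transfer each piece to the horizontal axis through the centroid using Ī + A·d² with d = y − 2.324:
  rectangular body: d = -0.7244 in → contributes +15.87 in⁴
  semicircular cap: d = 1.64 in → contributes +14.83 in⁴
Total I = 30.71 in⁴.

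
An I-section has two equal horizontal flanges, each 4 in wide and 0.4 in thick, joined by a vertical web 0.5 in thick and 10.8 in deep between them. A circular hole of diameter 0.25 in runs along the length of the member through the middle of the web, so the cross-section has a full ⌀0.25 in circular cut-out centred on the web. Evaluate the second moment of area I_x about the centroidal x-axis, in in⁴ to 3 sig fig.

I_x ≈ 153 in⁴

Decompose the section into non-overlapping parts with the origin at the bottom-left of its bounding rectangle.
Bottom flange: 4 × 0.4, A = 1.6 in², y = 0.2 in, Ī = 0.021333 in⁴.
Web: 0.5 × 10.8, A = 5.4 in², y = 5.8 in, Ī = 52.488 in⁴.
Top flange: 4 × 0.4, A = 1.6 in², y = 11.4 in, Ī = 0.021333 in⁴.
Hole (subtracted): ⌀0.25, A = 0.049087 in², y = 5.8 in, Ī = 0.00019175 in⁴.
By symmetry the centroid is at mid-height, ȳ = 5.8 in.
Transfer each piece to the centroidal x-axis using Ī + A·d² with d = y − 5.8:
  bottom flange: d = -5.6 in → contributes +50.197 in⁴
  web: d = 0 in → contributes +52.488 in⁴
  top flange: d = 5.6 in → contributes +50.197 in⁴
  hole: d = 0 in → contributes −0.00019175 in⁴
Total I = 152.88 in⁴.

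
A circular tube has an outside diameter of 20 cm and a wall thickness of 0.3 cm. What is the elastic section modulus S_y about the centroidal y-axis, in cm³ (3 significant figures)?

Decompose the section into non-overlapping parts with the origin at the bottom-left of its bounding rectangle.
Outer circle: ⌀20, A = 314.16 cm², x = 10 cm, Ī = 7 854 cm⁴.
Bore (subtracted): ⌀19.4, A = 295.59 cm², x = 10 cm, Ī = 6953.1 cm⁴.
By symmetry the centroid is at mid-width, x̄ = 10 cm.
All pieces are centred on the centroidal y-axis, so I = ΣĪ (holes subtracted) = 900.91 cm⁴.
Extreme fibre distance c = 10 cm; S = I/c = 90.091 cm³.

S_y ≈ 90.1 cm³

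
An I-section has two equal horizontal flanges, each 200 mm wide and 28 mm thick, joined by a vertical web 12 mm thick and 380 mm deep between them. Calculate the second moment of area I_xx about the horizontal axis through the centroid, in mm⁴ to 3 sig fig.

I_xx ≈ 5.22 × 10⁸ mm⁴

Break the section into simple shapes (no overlaps), measuring from the bottom-left corner of the bounding box.
Bottom flange: 200 × 28, A = 5 600 mm², y = 14 mm, Ī = 365 867 mm⁴.
Web: 12 × 380, A = 4 560 mm², y = 218 mm, Ī = 54 872 000 mm⁴.
Top flange: 200 × 28, A = 5 600 mm², y = 422 mm, Ī = 365 867 mm⁴.
By symmetry the centroid is at mid-height, ȳ = 218 mm.
Transfer each piece to the horizontal axis through the centroid using Ī + A·d² with d = y − 218:
  bottom flange: d = -204 mm → contributes +233 415 467 mm⁴
  web: d = 0 mm → contributes +54 872 000 mm⁴
  top flange: d = 204 mm → contributes +233 415 467 mm⁴
Total I = 521 702 933 mm⁴.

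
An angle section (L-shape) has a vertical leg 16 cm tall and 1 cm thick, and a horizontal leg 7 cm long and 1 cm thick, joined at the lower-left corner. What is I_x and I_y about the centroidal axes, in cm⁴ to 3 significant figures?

I_x ≈ 587 cm⁴, I_y ≈ 72.8 cm⁴

Decompose the section into non-overlapping parts with the origin at the bottom-left of its bounding rectangle.
Vertical leg: 1 × 16, A = 16 cm², y = 8 cm, Ī = 341.33 cm⁴.
Horizontal leg (remainder): 6 × 1, A = 6 cm², y = 0.5 cm, Ī = 0.5 cm⁴.
Centroid: ȳ = ΣA·y / ΣA = 5.9545 cm.
Transfer each piece to the centroidal x-axis using Ī + A·d² with d = y − 5.9545:
  vertical leg: d = 2.0455 cm → contributes +408.28 cm⁴
  horizontal leg (remainder): d = -5.4545 cm → contributes +179.01 cm⁴
Total I = 587.29 cm⁴.
For the y-axis: x̄ = 1.4545 cm.
Repeating about the centroidal y-axis gives I_y = 72.788 cm⁴.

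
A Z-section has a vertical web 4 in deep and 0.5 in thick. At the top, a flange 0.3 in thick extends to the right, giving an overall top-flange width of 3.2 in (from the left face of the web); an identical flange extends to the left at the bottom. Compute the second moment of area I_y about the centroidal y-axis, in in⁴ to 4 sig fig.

Treat the section as a set of non-overlapping primitives; coordinates are from the bounding-box lower-left.
Web: 0.5 × 4, A = 2 in², x = 2.95 in, Ī = 0.0416667 in⁴.
Top flange (beyond web): 2.7 × 0.3, A = 0.81 in², x = 4.55 in, Ī = 0.492075 in⁴.
Bottom flange (beyond web): 2.7 × 0.3, A = 0.81 in², x = 1.35 in, Ī = 0.492075 in⁴.
Centroid: x̄ = ΣA·x / ΣA = 2.95 in.
Transfer each piece to the centroidal y-axis using Ī + A·d² with d = x − 2.95:
  web: d = 0 in → contributes +0.0416667 in⁴
  top flange (beyond web): d = 1.6 in → contributes +2.56568 in⁴
  bottom flange (beyond web): d = -1.6 in → contributes +2.56568 in⁴
Total I = 5.17302 in⁴.

I_y ≈ 5.173 in⁴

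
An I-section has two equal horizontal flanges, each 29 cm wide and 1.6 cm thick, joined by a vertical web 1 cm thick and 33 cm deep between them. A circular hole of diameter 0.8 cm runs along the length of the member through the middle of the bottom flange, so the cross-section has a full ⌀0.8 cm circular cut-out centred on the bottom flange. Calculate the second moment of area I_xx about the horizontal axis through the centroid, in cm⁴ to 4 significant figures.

Decompose the section into non-overlapping parts with the origin at the bottom-left of its bounding rectangle.
Bottom flange: 29 × 1.6, A = 46.4 cm², y = 0.8 cm, Ī = 9.89867 cm⁴.
Web: 1 × 33, A = 33 cm², y = 18.1 cm, Ī = 2994.75 cm⁴.
Top flange: 29 × 1.6, A = 46.4 cm², y = 35.4 cm, Ī = 9.89867 cm⁴.
Hole (subtracted): ⌀0.8, A = 0.502655 cm², y = 0.8 cm, Ī = 0.0201062 cm⁴.
Centroid: ȳ = ΣA·y / ΣA = 18.1694 cm.
Transfer each piece to the horizontal axis through the centroid using Ī + A·d² with d = y − 18.1694:
  bottom flange: d = -17.3694 cm → contributes +14008.6 cm⁴
  web: d = -0.0694023 cm → contributes +2994.91 cm⁴
  top flange: d = 17.2306 cm → contributes +13785.8 cm⁴
  hole: d = -17.3694 cm → contributes −151.669 cm⁴
Total I = 30637.6 cm⁴.

I_xx ≈ 3.064 × 10⁴ cm⁴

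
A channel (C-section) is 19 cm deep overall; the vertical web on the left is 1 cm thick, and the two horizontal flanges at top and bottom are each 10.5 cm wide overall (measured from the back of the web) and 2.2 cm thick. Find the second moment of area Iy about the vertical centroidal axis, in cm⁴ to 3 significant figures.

Iy ≈ 676 cm⁴

Decompose the section into non-overlapping parts with the origin at the bottom-left of its bounding rectangle.
Web: 1 × 19, A = 19 cm², x = 0.5 cm, Ī = 1.5833 cm⁴.
Top flange (beyond web): 9.5 × 2.2, A = 20.9 cm², x = 5.75 cm, Ī = 157.19 cm⁴.
Bottom flange (beyond web): 9.5 × 2.2, A = 20.9 cm², x = 5.75 cm, Ī = 157.19 cm⁴.
Centroid: x̄ = ΣA·x / ΣA = 4.1094 cm.
Transfer each piece to the vertical centroidal axis using Ī + A·d² with d = x − 4.1094:
  web: d = -3.6094 cm → contributes +249.11 cm⁴
  top flange (beyond web): d = 1.6406 cm → contributes +213.44 cm⁴
  bottom flange (beyond web): d = 1.6406 cm → contributes +213.44 cm⁴
Total I = 675.99 cm⁴.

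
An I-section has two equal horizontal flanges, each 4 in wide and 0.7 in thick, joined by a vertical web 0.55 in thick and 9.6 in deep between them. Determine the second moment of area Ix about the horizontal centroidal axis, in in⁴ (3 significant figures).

Split into non-overlapping primitives; take the origin at the lower-left of the bounding box.
Bottom flange: 4 × 0.7, A = 2.8 in², y = 0.35 in, Ī = 0.11433 in⁴.
Web: 0.55 × 9.6, A = 5.28 in², y = 5.5 in, Ī = 40.55 in⁴.
Top flange: 4 × 0.7, A = 2.8 in², y = 10.65 in, Ī = 0.11433 in⁴.
By symmetry the centroid is at mid-height, ȳ = 5.5 in.
Transfer each piece to the horizontal centroidal axis using Ī + A·d² with d = y − 5.5:
  bottom flange: d = -5.15 in → contributes +74.377 in⁴
  web: d = 0 in → contributes +40.55 in⁴
  top flange: d = 5.15 in → contributes +74.377 in⁴
Total I = 189.31 in⁴.

Ix ≈ 189 in⁴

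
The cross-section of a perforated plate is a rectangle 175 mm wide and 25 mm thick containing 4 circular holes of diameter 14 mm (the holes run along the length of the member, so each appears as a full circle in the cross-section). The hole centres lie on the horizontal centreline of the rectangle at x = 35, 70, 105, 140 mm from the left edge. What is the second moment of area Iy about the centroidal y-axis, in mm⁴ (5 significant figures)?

Iy ≈ 1.0215 × 10⁷ mm⁴

Decompose the section into non-overlapping parts with the origin at the bottom-left of its bounding rectangle.
Plate: 175 × 25, A = 4 375 mm², x = 87.5 mm, Ī = 11 165 365 mm⁴.
Hole 1 (subtracted): ⌀14, A = 153.938 mm², x = 35 mm, Ī = 1885.741 mm⁴.
Hole 2 (subtracted): ⌀14, A = 153.938 mm², x = 70 mm, Ī = 1885.741 mm⁴.
Hole 3 (subtracted): ⌀14, A = 153.938 mm², x = 105 mm, Ī = 1885.741 mm⁴.
Hole 4 (subtracted): ⌀14, A = 153.938 mm², x = 140 mm, Ī = 1885.741 mm⁴.
By symmetry the centroid is at mid-width, x̄ = 87.5 mm.
Transfer each piece to the centroidal y-axis using Ī + A·d² with d = x − 87.5:
  plate: d = 0 mm → contributes +11 165 365 mm⁴
  hole 1: d = -52.5 mm → contributes −426177.5 mm⁴
  hole 2: d = -17.5 mm → contributes −49029.27 mm⁴
  hole 3: d = 17.5 mm → contributes −49029.27 mm⁴
  hole 4: d = 52.5 mm → contributes −426177.5 mm⁴
Total I = 10 214 951 mm⁴.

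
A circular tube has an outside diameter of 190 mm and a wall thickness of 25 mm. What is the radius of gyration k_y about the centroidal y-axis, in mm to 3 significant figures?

k_y ≈ 59.0 mm

Treat the section as a set of non-overlapping primitives; coordinates are from the bounding-box lower-left.
Outer circle: ⌀190, A = 28 353 mm², x = 95 mm, Ī = 63 971 171 mm⁴.
Bore (subtracted): ⌀140, A = 15 394 mm², x = 95 mm, Ī = 18 857 410 mm⁴.
By symmetry the centroid is at mid-width, x̄ = 95 mm.
All pieces are centred on the centroidal y-axis, so I = ΣĪ (holes subtracted) = 45 113 761 mm⁴.
Radius of gyration: k = √(I/A) = √(45 113 761 / 12 959) = 59.002 mm.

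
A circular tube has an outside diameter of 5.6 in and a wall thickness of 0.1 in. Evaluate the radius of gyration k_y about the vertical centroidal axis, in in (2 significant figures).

Treat the section as a set of non-overlapping primitives; coordinates are from the bounding-box lower-left.
Outer circle: ⌀5.6, A = 24.63 in², x = 2.8 in, Ī = 48.27 in⁴.
Bore (subtracted): ⌀5.4, A = 22.9 in², x = 2.8 in, Ī = 41.74 in⁴.
By symmetry the centroid is at mid-width, x̄ = 2.8 in.
All pieces are centred on the vertical centroidal axis, so I = ΣĪ (holes subtracted) = 6.536 in⁴.
Radius of gyration: k = √(I/A) = √(6.536 / 1.728) = 1.945 in.

k_y ≈ 1.9 in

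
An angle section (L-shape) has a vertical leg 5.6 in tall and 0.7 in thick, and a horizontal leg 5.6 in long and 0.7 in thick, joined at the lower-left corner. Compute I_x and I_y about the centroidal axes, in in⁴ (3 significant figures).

I_x ≈ 21.4 in⁴, I_y ≈ 21.4 in⁴

Decompose the section into non-overlapping parts with the origin at the bottom-left of its bounding rectangle.
Vertical leg: 0.7 × 5.6, A = 3.92 in², y = 2.8 in, Ī = 10.244 in⁴.
Horizontal leg (remainder): 4.9 × 0.7, A = 3.43 in², y = 0.35 in, Ī = 0.14006 in⁴.
Centroid: ȳ = ΣA·y / ΣA = 1.6567 in.
Transfer each piece to the centroidal x-axis using Ī + A·d² with d = y − 1.6567:
  vertical leg: d = 1.1433 in → contributes +15.369 in⁴
  horizontal leg (remainder): d = -1.3067 in → contributes +5.9964 in⁴
Total I = 21.365 in⁴.
For the y-axis: x̄ = 1.6567 in.
Repeating about the centroidal y-axis gives I_y = 21.365 in⁴.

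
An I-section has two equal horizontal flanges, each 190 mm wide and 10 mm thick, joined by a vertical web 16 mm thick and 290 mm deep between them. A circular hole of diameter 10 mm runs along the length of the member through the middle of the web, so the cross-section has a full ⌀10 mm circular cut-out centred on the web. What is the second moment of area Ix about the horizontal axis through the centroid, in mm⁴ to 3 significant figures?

Ix ≈ 1.18 × 10⁸ mm⁴

Split into non-overlapping primitives; take the origin at the lower-left of the bounding box.
Bottom flange: 190 × 10, A = 1 900 mm², y = 5 mm, Ī = 15 833 mm⁴.
Web: 16 × 290, A = 4 640 mm², y = 155 mm, Ī = 32 518 667 mm⁴.
Top flange: 190 × 10, A = 1 900 mm², y = 305 mm, Ī = 15 833 mm⁴.
Hole (subtracted): ⌀10, A = 78.54 mm², y = 155 mm, Ī = 490.87 mm⁴.
By symmetry the centroid is at mid-height, ȳ = 155 mm.
Transfer each piece to the horizontal axis through the centroid using Ī + A·d² with d = y − 155:
  bottom flange: d = -150 mm → contributes +42 765 833 mm⁴
  web: d = 0 mm → contributes +32 518 667 mm⁴
  top flange: d = 150 mm → contributes +42 765 833 mm⁴
  hole: d = 0 mm → contributes −490.87 mm⁴
Total I = 118 049 842 mm⁴.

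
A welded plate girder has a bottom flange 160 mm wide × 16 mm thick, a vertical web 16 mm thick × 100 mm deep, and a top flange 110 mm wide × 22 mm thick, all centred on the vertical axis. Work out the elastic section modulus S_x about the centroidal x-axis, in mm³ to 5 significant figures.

Treat the section as a set of non-overlapping primitives; coordinates are from the bounding-box lower-left.
Bottom plate: 160 × 16, A = 2 560 mm², y = 8 mm, Ī = 54613.33 mm⁴.
Web plate: 16 × 100, A = 1 600 mm², y = 66 mm, Ī = 1 333 333 mm⁴.
Top plate: 110 × 22, A = 2 420 mm², y = 127 mm, Ī = 97606.67 mm⁴.
Centroid: ȳ = ΣA·y / ΣA = 65.8693 mm.
Transfer each piece to the centroidal x-axis using Ī + A·d² with d = y − 65.8693:
  bottom plate: d = -57.8693 mm → contributes +8 627 685 mm⁴
  web plate: d = 0.1306991 mm → contributes +1 333 361 mm⁴
  top plate: d = 61.1307 mm → contributes +9 141 056 mm⁴
Total I = 19 102 101 mm⁴.
Extreme fibre distance c = 72.1307 mm; S = I/c = 264826.2 mm³.

S_x ≈ 2.6483 × 10⁵ mm³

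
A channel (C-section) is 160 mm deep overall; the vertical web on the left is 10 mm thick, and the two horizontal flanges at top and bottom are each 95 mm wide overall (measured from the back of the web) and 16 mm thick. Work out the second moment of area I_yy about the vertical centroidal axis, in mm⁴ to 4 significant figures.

I_yy ≈ 3.924 × 10⁶ mm⁴

Decompose the section into non-overlapping parts with the origin at the bottom-left of its bounding rectangle.
Web: 10 × 160, A = 1 600 mm², x = 5 mm, Ī = 13333.3 mm⁴.
Top flange (beyond web): 85 × 16, A = 1 360 mm², x = 52.5 mm, Ī = 818 833 mm⁴.
Bottom flange (beyond web): 85 × 16, A = 1 360 mm², x = 52.5 mm, Ī = 818 833 mm⁴.
Centroid: x̄ = ΣA·x / ΣA = 34.9074 mm.
Transfer each piece to the vertical centroidal axis using Ī + A·d² with d = x − 34.9074:
  web: d = -29.9074 mm → contributes +1 444 458 mm⁴
  top flange (beyond web): d = 17.5926 mm → contributes +1 239 752 mm⁴
  bottom flange (beyond web): d = 17.5926 mm → contributes +1 239 752 mm⁴
Total I = 3 923 963 mm⁴.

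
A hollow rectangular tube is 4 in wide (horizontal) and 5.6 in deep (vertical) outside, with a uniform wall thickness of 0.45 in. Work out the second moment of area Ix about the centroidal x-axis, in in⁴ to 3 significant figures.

Split into non-overlapping primitives; take the origin at the lower-left of the bounding box.
Outer rectangle: 4 × 5.6, A = 22.4 in², y = 2.8 in, Ī = 58.539 in⁴.
Inner void (subtracted): 3.1 × 4.7, A = 14.57 in², y = 2.8 in, Ī = 26.821 in⁴.
By symmetry the centroid is at mid-height, ȳ = 2.8 in.
All pieces are centred on the centroidal x-axis, so I = ΣĪ (holes subtracted) = 31.718 in⁴.

Ix ≈ 31.7 in⁴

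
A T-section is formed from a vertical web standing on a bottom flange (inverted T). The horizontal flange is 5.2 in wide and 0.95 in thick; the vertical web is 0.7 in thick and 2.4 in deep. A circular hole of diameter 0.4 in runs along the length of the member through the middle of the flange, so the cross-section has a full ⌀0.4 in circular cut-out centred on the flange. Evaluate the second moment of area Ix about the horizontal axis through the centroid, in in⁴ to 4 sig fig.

Decompose the section into non-overlapping parts with the origin at the bottom-left of its bounding rectangle.
Flange: 5.2 × 0.95, A = 4.94 in², y = 0.475 in, Ī = 0.371529 in⁴.
Web: 0.7 × 2.4, A = 1.68 in², y = 2.15 in, Ī = 0.8064 in⁴.
Hole (subtracted): ⌀0.4, A = 0.125664 in², y = 0.475 in, Ī = 0.00125664 in⁴.
Centroid: ȳ = ΣA·y / ΣA = 0.908301 in.
Transfer each piece to the horizontal axis through the centroid using Ī + A·d² with d = y − 0.908301:
  flange: d = -0.433301 in → contributes +1.29901 in⁴
  web: d = 1.2417 in → contributes +3.39665 in⁴
  hole: d = -0.433301 in → contributes −0.0248499 in⁴
Total I = 4.67081 in⁴.

Ix ≈ 4.671 in⁴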